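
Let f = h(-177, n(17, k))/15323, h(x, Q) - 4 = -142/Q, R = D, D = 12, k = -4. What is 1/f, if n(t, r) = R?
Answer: -91938/47 ≈ -1956.1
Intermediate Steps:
R = 12
n(t, r) = 12
h(x, Q) = 4 - 142/Q
f = -47/91938 (f = (4 - 142/12)/15323 = (4 - 142*1/12)*(1/15323) = (4 - 71/6)*(1/15323) = -47/6*1/15323 = -47/91938 ≈ -0.00051121)
1/f = 1/(-47/91938) = -91938/47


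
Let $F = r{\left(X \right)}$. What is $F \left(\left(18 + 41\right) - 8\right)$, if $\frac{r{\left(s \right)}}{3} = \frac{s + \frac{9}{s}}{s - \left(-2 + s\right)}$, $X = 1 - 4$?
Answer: $-459$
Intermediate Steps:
$X = -3$ ($X = 1 - 4 = -3$)
$r{\left(s \right)} = \frac{3 s}{2} + \frac{27}{2 s}$ ($r{\left(s \right)} = 3 \frac{s + \frac{9}{s}}{s - \left(-2 + s\right)} = 3 \frac{s + \frac{9}{s}}{2} = 3 \left(s + \frac{9}{s}\right) \frac{1}{2} = 3 \left(\frac{s}{2} + \frac{9}{2 s}\right) = \frac{3 s}{2} + \frac{27}{2 s}$)
$F = -9$ ($F = \frac{3 \left(9 + \left(-3\right)^{2}\right)}{2 \left(-3\right)} = \frac{3}{2} \left(- \frac{1}{3}\right) \left(9 + 9\right) = \frac{3}{2} \left(- \frac{1}{3}\right) 18 = -9$)
$F \left(\left(18 + 41\right) - 8\right) = - 9 \left(\left(18 + 41\right) - 8\right) = - 9 \left(59 - 8\right) = \left(-9\right) 51 = -459$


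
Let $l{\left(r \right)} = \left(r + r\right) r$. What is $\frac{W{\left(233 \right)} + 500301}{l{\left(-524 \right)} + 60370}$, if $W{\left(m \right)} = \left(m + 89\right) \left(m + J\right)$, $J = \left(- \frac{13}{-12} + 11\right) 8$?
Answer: $\frac{1819361}{1828566} \approx 0.99497$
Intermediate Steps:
$l{\left(r \right)} = 2 r^{2}$ ($l{\left(r \right)} = 2 r r = 2 r^{2}$)
$J = \frac{290}{3}$ ($J = \left(\left(-13\right) \left(- \frac{1}{12}\right) + 11\right) 8 = \left(\frac{13}{12} + 11\right) 8 = \frac{145}{12} \cdot 8 = \frac{290}{3} \approx 96.667$)
$W{\left(m \right)} = \left(89 + m\right) \left(\frac{290}{3} + m\right)$ ($W{\left(m \right)} = \left(m + 89\right) \left(m + \frac{290}{3}\right) = \left(89 + m\right) \left(\frac{290}{3} + m\right)$)
$\frac{W{\left(233 \right)} + 500301}{l{\left(-524 \right)} + 60370} = \frac{\left(\frac{25810}{3} + 233^{2} + \frac{557}{3} \cdot 233\right) + 500301}{2 \left(-524\right)^{2} + 60370} = \frac{\left(\frac{25810}{3} + 54289 + \frac{129781}{3}\right) + 500301}{2 \cdot 274576 + 60370} = \frac{\frac{318458}{3} + 500301}{549152 + 60370} = \frac{1819361}{3 \cdot 609522} = \frac{1819361}{3} \cdot \frac{1}{609522} = \frac{1819361}{1828566}$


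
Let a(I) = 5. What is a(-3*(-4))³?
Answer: 125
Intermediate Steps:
a(-3*(-4))³ = 5³ = 125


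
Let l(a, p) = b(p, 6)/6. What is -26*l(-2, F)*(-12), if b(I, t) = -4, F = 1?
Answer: -208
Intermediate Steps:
l(a, p) = -⅔ (l(a, p) = -4/6 = -4*⅙ = -⅔)
-26*l(-2, F)*(-12) = -26*(-⅔)*(-12) = (52/3)*(-12) = -208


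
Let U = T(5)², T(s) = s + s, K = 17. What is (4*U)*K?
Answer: 6800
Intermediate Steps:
T(s) = 2*s
U = 100 (U = (2*5)² = 10² = 100)
(4*U)*K = (4*100)*17 = 400*17 = 6800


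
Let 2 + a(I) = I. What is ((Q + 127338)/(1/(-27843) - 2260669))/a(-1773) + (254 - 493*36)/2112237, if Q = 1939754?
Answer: -458238468553233257/58997555611908665850 ≈ -0.0077671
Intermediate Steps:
a(I) = -2 + I
((Q + 127338)/(1/(-27843) - 2260669))/a(-1773) + (254 - 493*36)/2112237 = ((1939754 + 127338)/(1/(-27843) - 2260669))/(-2 - 1773) + (254 - 493*36)/2112237 = (2067092/(-1/27843 - 2260669))/(-1775) + (254 - 17748)*(1/2112237) = (2067092/(-62943806968/27843))*(-1/1775) - 17494*1/2112237 = (2067092*(-27843/62943806968))*(-1/1775) - 17494/2112237 = -14388510639/15735951742*(-1/1775) - 17494/2112237 = 14388510639/27931314342050 - 17494/2112237 = -458238468553233257/58997555611908665850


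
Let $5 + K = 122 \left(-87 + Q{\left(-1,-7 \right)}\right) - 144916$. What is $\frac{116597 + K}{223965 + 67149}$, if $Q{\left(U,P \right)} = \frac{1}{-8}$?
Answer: $- \frac{155813}{1164456} \approx -0.13381$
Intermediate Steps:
$Q{\left(U,P \right)} = - \frac{1}{8}$
$K = - \frac{622201}{4}$ ($K = -5 - \left(144916 - 122 \left(-87 - \frac{1}{8}\right)\right) = -5 + \left(122 \left(- \frac{697}{8}\right) - 144916\right) = -5 - \frac{622181}{4} = - \frac{622201}{4} \approx -1.5555 \cdot 10^{5}$)
$\frac{116597 + K}{223965 + 67149} = \frac{116597 - \frac{622201}{4}}{223965 + 67149} = - \frac{155813}{4 \cdot 291114} = \left(- \frac{155813}{4}\right) \frac{1}{291114} = - \frac{155813}{1164456}$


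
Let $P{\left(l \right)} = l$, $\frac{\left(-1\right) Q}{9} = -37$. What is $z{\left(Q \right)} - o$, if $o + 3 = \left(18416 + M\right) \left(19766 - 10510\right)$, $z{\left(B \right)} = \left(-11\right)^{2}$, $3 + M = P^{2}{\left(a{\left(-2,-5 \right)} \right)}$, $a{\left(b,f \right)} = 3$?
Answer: $-170513908$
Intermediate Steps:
$Q = 333$ ($Q = \left(-9\right) \left(-37\right) = 333$)
$M = 6$ ($M = -3 + 3^{2} = -3 + 9 = 6$)
$z{\left(B \right)} = 121$
$o = 170514029$ ($o = -3 + \left(18416 + 6\right) \left(19766 - 10510\right) = -3 + 18422 \cdot 9256 = -3 + 170514032 = 170514029$)
$z{\left(Q \right)} - o = 121 - 170514029 = -170513908$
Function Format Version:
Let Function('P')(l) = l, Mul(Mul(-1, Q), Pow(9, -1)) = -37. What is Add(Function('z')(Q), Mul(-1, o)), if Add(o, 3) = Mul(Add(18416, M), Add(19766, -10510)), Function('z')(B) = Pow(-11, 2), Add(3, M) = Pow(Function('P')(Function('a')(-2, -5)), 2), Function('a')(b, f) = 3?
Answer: -170513908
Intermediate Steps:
Q = 333 (Q = Mul(-9, -37) = 333)
M = 6 (M = Add(-3, Pow(3, 2)) = Add(-3, 9) = 6)
Function('z')(B) = 121
o = 170514029 (o = Add(-3, Mul(Add(18416, 6), Add(19766, -10510))) = Add(-3, Mul(18422, 9256)) = Add(-3, 170514032) = 170514029)
Add(Function('z')(Q), Mul(-1, o)) = Add(121, Mul(-1, 170514029)) = Add(121, -170514029) = -170513908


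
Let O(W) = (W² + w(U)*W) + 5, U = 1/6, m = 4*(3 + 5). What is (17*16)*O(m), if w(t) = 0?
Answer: 279888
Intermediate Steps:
m = 32 (m = 4*8 = 32)
U = ⅙ ≈ 0.16667
O(W) = 5 + W² (O(W) = (W² + 0*W) + 5 = (W² + 0) + 5 = W² + 5 = 5 + W²)
(17*16)*O(m) = (17*16)*(5 + 32²) = 272*(5 + 1024) = 272*1029 = 279888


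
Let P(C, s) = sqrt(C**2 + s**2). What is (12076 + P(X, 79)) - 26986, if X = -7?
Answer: -14910 + sqrt(6290) ≈ -14831.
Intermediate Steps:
(12076 + P(X, 79)) - 26986 = (12076 + sqrt((-7)**2 + 79**2)) - 26986 = (12076 + sqrt(49 + 6241)) - 26986 = (12076 + sqrt(6290)) - 26986 = -14910 + sqrt(6290)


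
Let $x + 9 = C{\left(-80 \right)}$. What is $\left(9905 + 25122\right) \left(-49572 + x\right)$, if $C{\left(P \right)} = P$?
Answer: $-1739475847$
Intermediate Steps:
$x = -89$ ($x = -9 - 80 = -89$)
$\left(9905 + 25122\right) \left(-49572 + x\right) = \left(9905 + 25122\right) \left(-49572 - 89\right) = 35027 \left(-49661\right) = -1739475847$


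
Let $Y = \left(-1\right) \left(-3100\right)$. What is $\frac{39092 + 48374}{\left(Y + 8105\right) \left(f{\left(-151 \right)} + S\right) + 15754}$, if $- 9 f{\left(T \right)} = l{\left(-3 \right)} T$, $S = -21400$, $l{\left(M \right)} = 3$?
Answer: $- \frac{87466}{239207261} \approx -0.00036565$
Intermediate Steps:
$Y = 3100$
$f{\left(T \right)} = - \frac{T}{3}$ ($f{\left(T \right)} = - \frac{3 T}{9} = - \frac{T}{3}$)
$\frac{39092 + 48374}{\left(Y + 8105\right) \left(f{\left(-151 \right)} + S\right) + 15754} = \frac{39092 + 48374}{\left(3100 + 8105\right) \left(\left(- \frac{1}{3}\right) \left(-151\right) - 21400\right) + 15754} = \frac{87466}{11205 \left(\frac{151}{3} - 21400\right) + 15754} = \frac{87466}{11205 \left(- \frac{64049}{3}\right) + 15754} = \frac{87466}{-239223015 + 15754} = \frac{87466}{-239207261} = 87466 \left(- \frac{1}{239207261}\right) = - \frac{87466}{239207261}$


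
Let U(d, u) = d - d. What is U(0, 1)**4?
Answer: 0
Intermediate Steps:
U(d, u) = 0
U(0, 1)**4 = 0**4 = 0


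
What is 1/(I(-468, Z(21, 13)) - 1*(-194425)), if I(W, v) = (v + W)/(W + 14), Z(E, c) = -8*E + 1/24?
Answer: 10896/2118470063 ≈ 5.1433e-6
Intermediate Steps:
Z(E, c) = 1/24 - 8*E (Z(E, c) = -8*E + 1/24 = 1/24 - 8*E)
I(W, v) = (W + v)/(14 + W)
1/(I(-468, Z(21, 13)) - 1*(-194425)) = 1/((-468 + (1/24 - 8*21))/(14 - 468) - 1*(-194425)) = 1/((-468 + (1/24 - 168))/(-454) + 194425) = 1/(-(-468 - 4031/24)/454 + 194425) = 1/(-1/454*(-15263/24) + 194425) = 1/(15263/10896 + 194425) = 1/(2118470063/10896) = 10896/2118470063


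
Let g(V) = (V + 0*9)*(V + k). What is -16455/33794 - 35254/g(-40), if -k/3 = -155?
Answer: 227909669/143624500 ≈ 1.5868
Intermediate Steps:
k = 465 (k = -3*(-155) = 465)
g(V) = V*(465 + V) (g(V) = (V + 0*9)*(V + 465) = (V + 0)*(465 + V) = V*(465 + V))
-16455/33794 - 35254/g(-40) = -16455/33794 - 35254*(-1/(40*(465 - 40))) = -16455*1/33794 - 35254/((-40*425)) = -16455/33794 - 35254/(-17000) = -16455/33794 - 35254*(-1/17000) = -16455/33794 + 17627/8500 = 227909669/143624500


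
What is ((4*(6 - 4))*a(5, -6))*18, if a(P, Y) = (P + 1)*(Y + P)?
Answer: -864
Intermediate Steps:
a(P, Y) = (1 + P)*(P + Y)
((4*(6 - 4))*a(5, -6))*18 = ((4*(6 - 4))*(5 - 6 + 5² + 5*(-6)))*18 = ((4*2)*(5 - 6 + 25 - 30))*18 = (8*(-6))*18 = -48*18 = -864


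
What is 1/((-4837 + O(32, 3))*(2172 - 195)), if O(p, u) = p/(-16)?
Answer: -1/9566703 ≈ -1.0453e-7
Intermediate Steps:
O(p, u) = -p/16 (O(p, u) = p*(-1/16) = -p/16)
1/((-4837 + O(32, 3))*(2172 - 195)) = 1/((-4837 - 1/16*32)*(2172 - 195)) = 1/((-4837 - 2)*1977) = 1/(-4839*1977) = 1/(-9566703) = -1/9566703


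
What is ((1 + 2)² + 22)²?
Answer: 961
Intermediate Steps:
((1 + 2)² + 22)² = (3² + 22)² = (9 + 22)² = 31² = 961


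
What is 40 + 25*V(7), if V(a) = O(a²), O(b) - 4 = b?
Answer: 1365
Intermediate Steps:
O(b) = 4 + b
V(a) = 4 + a²
40 + 25*V(7) = 40 + 25*(4 + 7²) = 40 + 25*(4 + 49) = 40 + 25*53 = 40 + 1325 = 1365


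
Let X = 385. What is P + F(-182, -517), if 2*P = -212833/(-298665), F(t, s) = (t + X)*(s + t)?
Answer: -84759122177/597330 ≈ -1.4190e+5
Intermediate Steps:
F(t, s) = (385 + t)*(s + t) (F(t, s) = (t + 385)*(s + t) = (385 + t)*(s + t))
P = 212833/597330 (P = (-212833/(-298665))/2 = (-212833*(-1/298665))/2 = (1/2)*(212833/298665) = 212833/597330 ≈ 0.35631)
P + F(-182, -517) = 212833/597330 + ((-182)**2 + 385*(-517) + 385*(-182) - 517*(-182)) = 212833/597330 + (33124 - 199045 - 70070 + 94094) = 212833/597330 - 141897 = -84759122177/597330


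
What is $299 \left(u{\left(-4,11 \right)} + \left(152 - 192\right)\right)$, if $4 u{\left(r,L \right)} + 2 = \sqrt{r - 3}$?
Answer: $- \frac{24219}{2} + \frac{299 i \sqrt{7}}{4} \approx -12110.0 + 197.77 i$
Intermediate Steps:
$u{\left(r,L \right)} = - \frac{1}{2} + \frac{\sqrt{-3 + r}}{4}$ ($u{\left(r,L \right)} = - \frac{1}{2} + \frac{\sqrt{r - 3}}{4} = - \frac{1}{2} + \frac{\sqrt{-3 + r}}{4}$)
$299 \left(u{\left(-4,11 \right)} + \left(152 - 192\right)\right) = 299 \left(\left(- \frac{1}{2} + \frac{\sqrt{-3 - 4}}{4}\right) + \left(152 - 192\right)\right) = 299 \left(\left(- \frac{1}{2} + \frac{\sqrt{-7}}{4}\right) + \left(152 - 192\right)\right) = 299 \left(\left(- \frac{1}{2} + \frac{i \sqrt{7}}{4}\right) - 40\right) = 299 \left(- \frac{81}{2} + \frac{i \sqrt{7}}{4}\right) = - \frac{24219}{2} + \frac{299 i \sqrt{7}}{4}$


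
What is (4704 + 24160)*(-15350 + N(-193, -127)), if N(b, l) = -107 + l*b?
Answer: 261334656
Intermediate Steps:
N(b, l) = -107 + b*l
(4704 + 24160)*(-15350 + N(-193, -127)) = (4704 + 24160)*(-15350 + (-107 - 193*(-127))) = 28864*(-15350 + (-107 + 24511)) = 28864*(-15350 + 24404) = 28864*9054 = 261334656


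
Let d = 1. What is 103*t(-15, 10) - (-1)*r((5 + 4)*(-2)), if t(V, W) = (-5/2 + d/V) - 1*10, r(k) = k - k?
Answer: -38831/30 ≈ -1294.4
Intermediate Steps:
r(k) = 0
t(V, W) = -25/2 + 1/V (t(V, W) = (-5/2 + 1/V) - 1*10 = (-5*1/2 + 1/V) - 10 = (-5/2 + 1/V) - 10 = -25/2 + 1/V)
103*t(-15, 10) - (-1)*r((5 + 4)*(-2)) = 103*(-25/2 + 1/(-15)) - (-1)*0 = 103*(-25/2 - 1/15) - 1*0 = 103*(-377/30) + 0 = -38831/30 + 0 = -38831/30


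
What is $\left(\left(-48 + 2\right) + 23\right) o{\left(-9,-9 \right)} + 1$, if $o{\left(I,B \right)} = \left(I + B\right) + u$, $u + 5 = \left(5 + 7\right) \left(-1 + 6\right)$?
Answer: $-850$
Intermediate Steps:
$u = 55$ ($u = -5 + \left(5 + 7\right) \left(-1 + 6\right) = -5 + 12 \cdot 5 = -5 + 60 = 55$)
$o{\left(I,B \right)} = 55 + B + I$ ($o{\left(I,B \right)} = \left(I + B\right) + 55 = \left(B + I\right) + 55 = 55 + B + I$)
$\left(\left(-48 + 2\right) + 23\right) o{\left(-9,-9 \right)} + 1 = \left(\left(-48 + 2\right) + 23\right) \left(55 - 9 - 9\right) + 1 = \left(-46 + 23\right) 37 + 1 = \left(-23\right) 37 + 1 = -851 + 1 = -850$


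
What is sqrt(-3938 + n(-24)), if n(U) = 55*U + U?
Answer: I*sqrt(5282) ≈ 72.677*I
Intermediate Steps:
n(U) = 56*U
sqrt(-3938 + n(-24)) = sqrt(-3938 + 56*(-24)) = sqrt(-3938 - 1344) = sqrt(-5282) = I*sqrt(5282)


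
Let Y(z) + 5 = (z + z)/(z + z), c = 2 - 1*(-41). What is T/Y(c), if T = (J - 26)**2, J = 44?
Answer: -81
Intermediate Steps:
c = 43 (c = 2 + 41 = 43)
Y(z) = -4 (Y(z) = -5 + (z + z)/(z + z) = -5 + (2*z)/((2*z)) = -5 + (2*z)*(1/(2*z)) = -5 + 1 = -4)
T = 324 (T = (44 - 26)**2 = 18**2 = 324)
T/Y(c) = 324/(-4) = 324*(-1/4) = -81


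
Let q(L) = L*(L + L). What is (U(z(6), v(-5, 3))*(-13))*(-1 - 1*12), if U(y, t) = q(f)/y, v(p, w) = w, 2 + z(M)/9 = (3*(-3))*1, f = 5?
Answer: -8450/99 ≈ -85.354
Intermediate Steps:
z(M) = -99 (z(M) = -18 + 9*((3*(-3))*1) = -18 + 9*(-9*1) = -18 + 9*(-9) = -18 - 81 = -99)
q(L) = 2*L² (q(L) = L*(2*L) = 2*L²)
U(y, t) = 50/y (U(y, t) = (2*5²)/y = (2*25)/y = 50/y)
(U(z(6), v(-5, 3))*(-13))*(-1 - 1*12) = ((50/(-99))*(-13))*(-1 - 1*12) = ((50*(-1/99))*(-13))*(-1 - 12) = -50/99*(-13)*(-13) = (650/99)*(-13) = -8450/99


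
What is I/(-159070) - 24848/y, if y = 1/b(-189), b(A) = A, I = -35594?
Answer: 373518011317/79535 ≈ 4.6963e+6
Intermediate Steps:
y = -1/189 (y = 1/(-189) = -1/189 ≈ -0.0052910)
I/(-159070) - 24848/y = -35594/(-159070) - 24848/(-1/189) = -35594*(-1/159070) - 24848*(-189) = 17797/79535 + 4696272 = 373518011317/79535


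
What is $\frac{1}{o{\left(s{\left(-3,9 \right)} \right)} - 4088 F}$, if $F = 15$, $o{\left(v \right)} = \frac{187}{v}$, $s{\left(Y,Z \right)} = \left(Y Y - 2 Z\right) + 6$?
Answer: $- \frac{3}{184147} \approx -1.6291 \cdot 10^{-5}$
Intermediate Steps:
$s{\left(Y,Z \right)} = 6 + Y^{2} - 2 Z$ ($s{\left(Y,Z \right)} = \left(Y^{2} - 2 Z\right) + 6 = 6 + Y^{2} - 2 Z$)
$\frac{1}{o{\left(s{\left(-3,9 \right)} \right)} - 4088 F} = \frac{1}{\frac{187}{6 + \left(-3\right)^{2} - 18} - 61320} = \frac{1}{\frac{187}{6 + 9 - 18} - 61320} = \frac{1}{\frac{187}{-3} - 61320} = \frac{1}{187 \left(- \frac{1}{3}\right) - 61320} = \frac{1}{- \frac{187}{3} - 61320} = \frac{1}{- \frac{184147}{3}} = - \frac{3}{184147}$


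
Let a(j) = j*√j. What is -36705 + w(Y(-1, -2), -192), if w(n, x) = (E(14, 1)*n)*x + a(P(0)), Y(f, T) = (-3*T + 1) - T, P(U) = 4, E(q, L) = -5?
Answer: -28057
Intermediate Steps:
a(j) = j^(3/2)
Y(f, T) = 1 - 4*T (Y(f, T) = (1 - 3*T) - T = 1 - 4*T)
w(n, x) = 8 - 5*n*x (w(n, x) = (-5*n)*x + 4^(3/2) = -5*n*x + 8 = 8 - 5*n*x)
-36705 + w(Y(-1, -2), -192) = -36705 + (8 - 5*(1 - 4*(-2))*(-192)) = -36705 + (8 - 5*(1 + 8)*(-192)) = -36705 + (8 - 5*9*(-192)) = -36705 + (8 + 8640) = -36705 + 8648 = -28057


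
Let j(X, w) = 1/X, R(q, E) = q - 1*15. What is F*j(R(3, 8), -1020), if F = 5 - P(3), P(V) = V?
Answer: -1/6 ≈ -0.16667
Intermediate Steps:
R(q, E) = -15 + q (R(q, E) = q - 15 = -15 + q)
F = 2 (F = 5 - 1*3 = 5 - 3 = 2)
F*j(R(3, 8), -1020) = 2/(-15 + 3) = 2/(-12) = 2*(-1/12) = -1/6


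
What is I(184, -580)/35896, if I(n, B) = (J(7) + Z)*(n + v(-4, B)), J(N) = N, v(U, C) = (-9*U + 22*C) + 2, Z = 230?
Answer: -1485753/17948 ≈ -82.781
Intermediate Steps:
v(U, C) = 2 - 9*U + 22*C
I(n, B) = 9006 + 237*n + 5214*B (I(n, B) = (7 + 230)*(n + (2 - 9*(-4) + 22*B)) = 237*(n + (2 + 36 + 22*B)) = 237*(n + (38 + 22*B)) = 237*(38 + n + 22*B) = 9006 + 237*n + 5214*B)
I(184, -580)/35896 = (9006 + 237*184 + 5214*(-580))/35896 = (9006 + 43608 - 3024120)*(1/35896) = -2971506*1/35896 = -1485753/17948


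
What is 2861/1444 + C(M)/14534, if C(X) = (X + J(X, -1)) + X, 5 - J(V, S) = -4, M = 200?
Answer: 21086185/10493548 ≈ 2.0094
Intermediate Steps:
J(V, S) = 9 (J(V, S) = 5 - 1*(-4) = 5 + 4 = 9)
C(X) = 9 + 2*X (C(X) = (X + 9) + X = (9 + X) + X = 9 + 2*X)
2861/1444 + C(M)/14534 = 2861/1444 + (9 + 2*200)/14534 = 2861*(1/1444) + (9 + 400)*(1/14534) = 2861/1444 + 409*(1/14534) = 2861/1444 + 409/14534 = 21086185/10493548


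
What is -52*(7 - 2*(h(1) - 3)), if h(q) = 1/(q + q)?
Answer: -624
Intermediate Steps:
h(q) = 1/(2*q)
-52*(7 - 2*(h(1) - 3)) = -52*(7 - 2*((½)/1 - 3)) = -52*(7 - 2*((½)*1 - 3)) = -52*(7 - 2*(½ - 3)) = -52*(7 - 2*(-5/2)) = -52*(7 + 5) = -52*12 = -624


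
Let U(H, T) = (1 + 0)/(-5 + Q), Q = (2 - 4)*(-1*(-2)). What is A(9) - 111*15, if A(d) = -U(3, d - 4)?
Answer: -14984/9 ≈ -1664.9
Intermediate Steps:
Q = -4 (Q = -2*2 = -4)
U(H, T) = -1/9 (U(H, T) = (1 + 0)/(-5 - 4) = 1/(-9) = 1*(-1/9) = -1/9)
A(d) = 1/9 (A(d) = -1*(-1/9) = 1/9)
A(9) - 111*15 = 1/9 - 111*15 = 1/9 - 1665 = -14984/9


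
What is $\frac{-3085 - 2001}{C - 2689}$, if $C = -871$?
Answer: $\frac{2543}{1780} \approx 1.4287$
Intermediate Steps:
$\frac{-3085 - 2001}{C - 2689} = \frac{-3085 - 2001}{-871 - 2689} = - \frac{5086}{-3560} = \left(-5086\right) \left(- \frac{1}{3560}\right) = \frac{2543}{1780}$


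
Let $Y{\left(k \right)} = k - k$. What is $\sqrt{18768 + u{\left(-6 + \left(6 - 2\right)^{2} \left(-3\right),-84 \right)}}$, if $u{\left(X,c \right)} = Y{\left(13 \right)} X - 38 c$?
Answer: $6 \sqrt{610} \approx 148.19$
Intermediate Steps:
$Y{\left(k \right)} = 0$
$u{\left(X,c \right)} = - 38 c$ ($u{\left(X,c \right)} = 0 X - 38 c = 0 - 38 c = - 38 c$)
$\sqrt{18768 + u{\left(-6 + \left(6 - 2\right)^{2} \left(-3\right),-84 \right)}} = \sqrt{18768 - -3192} = \sqrt{18768 + 3192} = \sqrt{21960} = 6 \sqrt{610}$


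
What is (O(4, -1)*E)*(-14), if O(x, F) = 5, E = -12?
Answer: 840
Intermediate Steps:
(O(4, -1)*E)*(-14) = (5*(-12))*(-14) = -60*(-14) = 840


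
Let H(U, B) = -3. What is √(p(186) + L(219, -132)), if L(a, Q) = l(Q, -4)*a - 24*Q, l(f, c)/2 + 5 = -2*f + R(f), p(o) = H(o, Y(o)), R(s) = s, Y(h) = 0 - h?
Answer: √58791 ≈ 242.47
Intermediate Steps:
Y(h) = -h
p(o) = -3
l(f, c) = -10 - 2*f (l(f, c) = -10 + 2*(-2*f + f) = -10 + 2*(-f) = -10 - 2*f)
L(a, Q) = -24*Q + a*(-10 - 2*Q) (L(a, Q) = (-10 - 2*Q)*a - 24*Q = a*(-10 - 2*Q) - 24*Q = -24*Q + a*(-10 - 2*Q))
√(p(186) + L(219, -132)) = √(-3 + (-24*(-132) - 2*219*(5 - 132))) = √(-3 + (3168 - 2*219*(-127))) = √(-3 + (3168 + 55626)) = √(-3 + 58794) = √58791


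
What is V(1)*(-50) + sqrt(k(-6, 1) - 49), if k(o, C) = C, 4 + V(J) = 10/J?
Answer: -300 + 4*I*sqrt(3) ≈ -300.0 + 6.9282*I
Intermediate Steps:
V(J) = -4 + 10/J
V(1)*(-50) + sqrt(k(-6, 1) - 49) = (-4 + 10/1)*(-50) + sqrt(1 - 49) = (-4 + 10*1)*(-50) + sqrt(-48) = (-4 + 10)*(-50) + 4*I*sqrt(3) = 6*(-50) + 4*I*sqrt(3) = -300 + 4*I*sqrt(3)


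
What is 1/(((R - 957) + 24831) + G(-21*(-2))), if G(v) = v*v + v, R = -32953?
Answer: -1/7273 ≈ -0.00013749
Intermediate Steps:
G(v) = v + v**2 (G(v) = v**2 + v = v + v**2)
1/(((R - 957) + 24831) + G(-21*(-2))) = 1/(((-32953 - 957) + 24831) + (-21*(-2))*(1 - 21*(-2))) = 1/((-33910 + 24831) + 42*(1 + 42)) = 1/(-9079 + 42*43) = 1/(-9079 + 1806) = 1/(-7273) = -1/7273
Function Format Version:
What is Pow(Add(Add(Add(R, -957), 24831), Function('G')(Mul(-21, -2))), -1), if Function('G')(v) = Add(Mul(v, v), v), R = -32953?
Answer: Rational(-1, 7273) ≈ -0.00013749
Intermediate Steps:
Function('G')(v) = Add(v, Pow(v, 2)) (Function('G')(v) = Add(Pow(v, 2), v) = Add(v, Pow(v, 2)))
Pow(Add(Add(Add(R, -957), 24831), Function('G')(Mul(-21, -2))), -1) = Pow(Add(Add(Add(-32953, -957), 24831), Mul(Mul(-21, -2), Add(1, Mul(-21, -2)))), -1) = Pow(Add(Add(-33910, 24831), Mul(42, Add(1, 42))), -1) = Pow(Add(-9079, Mul(42, 43)), -1) = Pow(Add(-9079, 1806), -1) = Pow(-7273, -1) = Rational(-1, 7273)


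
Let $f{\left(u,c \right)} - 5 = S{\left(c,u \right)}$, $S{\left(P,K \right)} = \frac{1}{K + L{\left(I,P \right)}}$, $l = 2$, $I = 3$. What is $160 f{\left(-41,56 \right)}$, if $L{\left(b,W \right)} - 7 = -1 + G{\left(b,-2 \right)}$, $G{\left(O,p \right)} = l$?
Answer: $\frac{26240}{33} \approx 795.15$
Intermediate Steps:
$G{\left(O,p \right)} = 2$
$L{\left(b,W \right)} = 8$ ($L{\left(b,W \right)} = 7 + \left(-1 + 2\right) = 7 + 1 = 8$)
$S{\left(P,K \right)} = \frac{1}{8 + K}$ ($S{\left(P,K \right)} = \frac{1}{K + 8} = \frac{1}{8 + K}$)
$f{\left(u,c \right)} = 5 + \frac{1}{8 + u}$
$160 f{\left(-41,56 \right)} = 160 \frac{41 + 5 \left(-41\right)}{8 - 41} = 160 \frac{41 - 205}{-33} = 160 \left(\left(- \frac{1}{33}\right) \left(-164\right)\right) = 160 \cdot \frac{164}{33} = \frac{26240}{33}$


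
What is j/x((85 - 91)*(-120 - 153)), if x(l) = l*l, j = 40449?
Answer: 13483/894348 ≈ 0.015076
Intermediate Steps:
x(l) = l²
j/x((85 - 91)*(-120 - 153)) = 40449/(((85 - 91)*(-120 - 153))²) = 40449/((-6*(-273))²) = 40449/(1638²) = 40449/2683044 = 40449*(1/2683044) = 13483/894348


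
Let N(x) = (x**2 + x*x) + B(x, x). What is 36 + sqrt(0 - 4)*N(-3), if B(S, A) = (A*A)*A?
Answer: 36 - 18*I ≈ 36.0 - 18.0*I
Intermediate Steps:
B(S, A) = A**3 (B(S, A) = A**2*A = A**3)
N(x) = x**3 + 2*x**2 (N(x) = (x**2 + x*x) + x**3 = (x**2 + x**2) + x**3 = 2*x**2 + x**3 = x**3 + 2*x**2)
36 + sqrt(0 - 4)*N(-3) = 36 + sqrt(0 - 4)*((-3)**2*(2 - 3)) = 36 + sqrt(-4)*(9*(-1)) = 36 + (2*I)*(-9) = 36 - 18*I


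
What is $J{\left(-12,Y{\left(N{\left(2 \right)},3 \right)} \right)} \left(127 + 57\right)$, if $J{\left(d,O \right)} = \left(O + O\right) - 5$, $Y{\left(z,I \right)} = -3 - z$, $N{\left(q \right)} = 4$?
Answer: $-3496$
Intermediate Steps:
$J{\left(d,O \right)} = -5 + 2 O$ ($J{\left(d,O \right)} = 2 O - 5 = -5 + 2 O$)
$J{\left(-12,Y{\left(N{\left(2 \right)},3 \right)} \right)} \left(127 + 57\right) = \left(-5 + 2 \left(-3 - 4\right)\right) \left(127 + 57\right) = \left(-5 + 2 \left(-3 - 4\right)\right) 184 = \left(-5 + 2 \left(-7\right)\right) 184 = \left(-5 - 14\right) 184 = \left(-19\right) 184 = -3496$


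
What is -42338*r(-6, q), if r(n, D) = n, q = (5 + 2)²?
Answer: 254028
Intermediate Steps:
q = 49 (q = 7² = 49)
-42338*r(-6, q) = -42338*(-6) = 254028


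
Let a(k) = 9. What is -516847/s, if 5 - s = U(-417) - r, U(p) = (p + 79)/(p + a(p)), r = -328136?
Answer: 105436788/66938893 ≈ 1.5751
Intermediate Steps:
U(p) = (79 + p)/(9 + p) (U(p) = (p + 79)/(p + 9) = (79 + p)/(9 + p))
s = -66938893/204 (s = 5 - ((79 - 417)/(9 - 417) - 1*(-328136)) = 5 - (-338/(-408) + 328136) = 5 - (-1/408*(-338) + 328136) = 5 - (169/204 + 328136) = 5 - 1*66939913/204 = 5 - 66939913/204 = -66938893/204 ≈ -3.2813e+5)
-516847/s = -516847/(-66938893/204) = -516847*(-204/66938893) = 105436788/66938893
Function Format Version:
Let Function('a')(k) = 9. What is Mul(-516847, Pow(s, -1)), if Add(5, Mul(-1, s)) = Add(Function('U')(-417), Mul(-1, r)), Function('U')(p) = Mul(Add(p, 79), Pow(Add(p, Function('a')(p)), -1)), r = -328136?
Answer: Rational(105436788, 66938893) ≈ 1.5751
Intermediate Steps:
Function('U')(p) = Mul(Pow(Add(9, p), -1), Add(79, p)) (Function('U')(p) = Mul(Add(p, 79), Pow(Add(p, 9), -1)) = Mul(Add(79, p), Pow(Add(9, p), -1)) = Mul(Pow(Add(9, p), -1), Add(79, p)))
s = Rational(-66938893, 204) (s = Add(5, Mul(-1, Add(Mul(Pow(Add(9, -417), -1), Add(79, -417)), Mul(-1, -328136)))) = Add(5, Mul(-1, Add(Mul(Pow(-408, -1), -338), 328136))) = Add(5, Mul(-1, Add(Mul(Rational(-1, 408), -338), 328136))) = Add(5, Mul(-1, Add(Rational(169, 204), 328136))) = Add(5, Mul(-1, Rational(66939913, 204))) = Add(5, Rational(-66939913, 204)) = Rational(-66938893, 204) ≈ -3.2813e+5)
Mul(-516847, Pow(s, -1)) = Mul(-516847, Pow(Rational(-66938893, 204), -1)) = Mul(-516847, Rational(-204, 66938893)) = Rational(105436788, 66938893)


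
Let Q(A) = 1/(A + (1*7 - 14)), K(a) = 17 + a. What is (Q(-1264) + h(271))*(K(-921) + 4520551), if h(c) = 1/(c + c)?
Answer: 3294822663/688882 ≈ 4782.9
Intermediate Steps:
h(c) = 1/(2*c)
Q(A) = 1/(-7 + A) (Q(A) = 1/(A + (7 - 14)) = 1/(A - 7) = 1/(-7 + A))
(Q(-1264) + h(271))*(K(-921) + 4520551) = (1/(-7 - 1264) + (½)/271)*((17 - 921) + 4520551) = (1/(-1271) + (½)*(1/271))*(-904 + 4520551) = (-1/1271 + 1/542)*4519647 = (729/688882)*4519647 = 3294822663/688882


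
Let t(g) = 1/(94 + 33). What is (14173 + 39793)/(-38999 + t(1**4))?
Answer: -3426841/2476436 ≈ -1.3838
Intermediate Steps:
t(g) = 1/127
(14173 + 39793)/(-38999 + t(1**4)) = (14173 + 39793)/(-38999 + 1/127) = 53966/(-4952872/127) = 53966*(-127/4952872) = -3426841/2476436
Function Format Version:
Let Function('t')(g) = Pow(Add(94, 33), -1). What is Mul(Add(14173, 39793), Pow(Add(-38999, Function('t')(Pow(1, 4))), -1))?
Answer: Rational(-3426841, 2476436) ≈ -1.3838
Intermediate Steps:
Function('t')(g) = Rational(1, 127) (Function('t')(g) = Pow(127, -1) = Rational(1, 127))
Mul(Add(14173, 39793), Pow(Add(-38999, Function('t')(Pow(1, 4))), -1)) = Mul(Add(14173, 39793), Pow(Add(-38999, Rational(1, 127)), -1)) = Mul(53966, Pow(Rational(-4952872, 127), -1)) = Mul(53966, Rational(-127, 4952872)) = Rational(-3426841, 2476436)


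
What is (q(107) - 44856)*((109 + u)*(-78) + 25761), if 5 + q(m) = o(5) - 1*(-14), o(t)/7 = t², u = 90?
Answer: -457396608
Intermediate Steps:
o(t) = 7*t²
q(m) = 184 (q(m) = -5 + (7*5² - 1*(-14)) = -5 + (7*25 + 14) = -5 + (175 + 14) = -5 + 189 = 184)
(q(107) - 44856)*((109 + u)*(-78) + 25761) = (184 - 44856)*((109 + 90)*(-78) + 25761) = -44672*(199*(-78) + 25761) = -44672*(-15522 + 25761) = -44672*10239 = -457396608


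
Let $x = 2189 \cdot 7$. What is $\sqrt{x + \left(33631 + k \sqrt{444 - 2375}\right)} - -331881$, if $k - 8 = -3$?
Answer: $331881 + \sqrt{48954 + 5 i \sqrt{1931}} \approx 3.321 \cdot 10^{5} + 0.49652 i$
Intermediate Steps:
$k = 5$ ($k = 8 - 3 = 5$)
$x = 15323$
$\sqrt{x + \left(33631 + k \sqrt{444 - 2375}\right)} - -331881 = \sqrt{15323 + \left(33631 + 5 \sqrt{444 - 2375}\right)} - -331881 = \sqrt{15323 + \left(33631 + 5 \sqrt{-1931}\right)} + 331881 = \sqrt{15323 + \left(33631 + 5 i \sqrt{1931}\right)} + 331881 = \sqrt{48954 + 5 i \sqrt{1931}} + 331881 = 331881 + \sqrt{48954 + 5 i \sqrt{1931}}$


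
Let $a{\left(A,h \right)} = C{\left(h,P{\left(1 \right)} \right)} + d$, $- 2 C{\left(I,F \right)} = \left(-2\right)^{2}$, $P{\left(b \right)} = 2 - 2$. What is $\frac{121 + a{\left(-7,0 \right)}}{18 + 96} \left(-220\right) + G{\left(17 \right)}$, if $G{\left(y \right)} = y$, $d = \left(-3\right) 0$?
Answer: $- \frac{12121}{57} \approx -212.65$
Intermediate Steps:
$d = 0$
$P{\left(b \right)} = 0$
$C{\left(I,F \right)} = -2$ ($C{\left(I,F \right)} = - \frac{\left(-2\right)^{2}}{2} = \left(- \frac{1}{2}\right) 4 = -2$)
$a{\left(A,h \right)} = -2$ ($a{\left(A,h \right)} = -2 + 0 = -2$)
$\frac{121 + a{\left(-7,0 \right)}}{18 + 96} \left(-220\right) + G{\left(17 \right)} = \frac{121 - 2}{18 + 96} \left(-220\right) + 17 = \frac{119}{114} \left(-220\right) + 17 = - \frac{13090}{57} + 17 = - \frac{12121}{57}$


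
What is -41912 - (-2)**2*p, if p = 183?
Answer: -42644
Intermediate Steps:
-41912 - (-2)**2*p = -41912 - (-2)**2*183 = -41912 - 4*183 = -41912 - 1*732 = -41912 - 732 = -42644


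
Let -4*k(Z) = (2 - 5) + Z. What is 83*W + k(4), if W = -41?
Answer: -13613/4 ≈ -3403.3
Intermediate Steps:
k(Z) = ¾ - Z/4 (k(Z) = -((2 - 5) + Z)/4 = -(-3 + Z)/4 = ¾ - Z/4)
83*W + k(4) = 83*(-41) + (¾ - ¼*4) = -3403 + (¾ - 1) = -3403 - ¼ = -13613/4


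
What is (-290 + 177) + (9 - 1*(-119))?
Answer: 15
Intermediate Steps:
(-290 + 177) + (9 - 1*(-119)) = -113 + (9 + 119) = -113 + 128 = 15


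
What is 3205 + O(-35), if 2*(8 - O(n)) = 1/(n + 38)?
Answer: 19277/6 ≈ 3212.8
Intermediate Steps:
O(n) = 8 - 1/(2*(38 + n)) (O(n) = 8 - 1/(2*(n + 38)) = 8 - 1/(2*(38 + n)))
3205 + O(-35) = 3205 + (607 + 16*(-35))/(2*(38 - 35)) = 3205 + (½)*(607 - 560)/3 = 3205 + (½)*(⅓)*47 = 3205 + 47/6 = 19277/6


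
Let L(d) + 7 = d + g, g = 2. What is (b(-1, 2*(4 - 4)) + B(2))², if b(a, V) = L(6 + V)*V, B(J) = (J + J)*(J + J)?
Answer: 256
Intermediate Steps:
B(J) = 4*J² (B(J) = (2*J)*(2*J) = 4*J²)
L(d) = -5 + d (L(d) = -7 + (d + 2) = -7 + (2 + d) = -5 + d)
b(a, V) = V*(1 + V) (b(a, V) = (-5 + (6 + V))*V = (1 + V)*V = V*(1 + V))
(b(-1, 2*(4 - 4)) + B(2))² = ((2*(4 - 4))*(1 + 2*(4 - 4)) + 4*2²)² = ((2*0)*(1 + 2*0) + 4*4)² = (0*(1 + 0) + 16)² = (0*1 + 16)² = (0 + 16)² = 16² = 256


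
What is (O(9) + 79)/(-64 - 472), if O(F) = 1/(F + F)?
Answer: -1423/9648 ≈ -0.14749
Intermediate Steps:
O(F) = 1/(2*F)
(O(9) + 79)/(-64 - 472) = ((½)/9 + 79)/(-64 - 472) = ((½)*(⅑) + 79)/(-536) = (1/18 + 79)*(-1/536) = (1423/18)*(-1/536) = -1423/9648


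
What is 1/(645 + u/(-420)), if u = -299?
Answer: 420/271199 ≈ 0.0015487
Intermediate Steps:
1/(645 + u/(-420)) = 1/(645 - 299/(-420)) = 1/(645 - 299*(-1/420)) = 1/(645 + 299/420) = 1/(271199/420) = 420/271199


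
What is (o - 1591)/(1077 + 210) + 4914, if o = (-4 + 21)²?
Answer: 2107672/429 ≈ 4913.0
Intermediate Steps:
o = 289 (o = 17² = 289)
(o - 1591)/(1077 + 210) + 4914 = (289 - 1591)/(1077 + 210) + 4914 = -1302/1287 + 4914 = -1302*1/1287 + 4914 = -434/429 + 4914 = 2107672/429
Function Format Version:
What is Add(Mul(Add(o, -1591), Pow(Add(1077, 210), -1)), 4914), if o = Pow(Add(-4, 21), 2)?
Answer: Rational(2107672, 429) ≈ 4913.0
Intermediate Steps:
o = 289 (o = Pow(17, 2) = 289)
Add(Mul(Add(o, -1591), Pow(Add(1077, 210), -1)), 4914) = Add(Mul(Add(289, -1591), Pow(Add(1077, 210), -1)), 4914) = Add(Mul(-1302, Pow(1287, -1)), 4914) = Add(Mul(-1302, Rational(1, 1287)), 4914) = Add(Rational(-434, 429), 4914) = Rational(2107672, 429)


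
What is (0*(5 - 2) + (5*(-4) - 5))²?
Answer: 625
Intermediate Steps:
(0*(5 - 2) + (5*(-4) - 5))² = (0*3 + (-20 - 5))² = (0 - 25)² = (-25)² = 625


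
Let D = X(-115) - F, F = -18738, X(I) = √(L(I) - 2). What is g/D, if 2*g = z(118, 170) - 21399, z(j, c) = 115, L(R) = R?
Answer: -22156644/39012529 + 10642*I*√13/117037587 ≈ -0.56794 + 0.00032785*I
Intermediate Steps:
X(I) = √(-2 + I) (X(I) = √(I - 2) = √(-2 + I))
D = 18738 + 3*I*√13 (D = √(-2 - 115) - 1*(-18738) = √(-117) + 18738 = 3*I*√13 + 18738 = 18738 + 3*I*√13 ≈ 18738.0 + 10.817*I)
g = -10642 (g = (115 - 21399)/2 = (½)*(-21284) = -10642)
g/D = -10642/(18738 + 3*I*√13)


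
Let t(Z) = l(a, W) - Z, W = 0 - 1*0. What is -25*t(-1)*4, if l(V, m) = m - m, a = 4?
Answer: -100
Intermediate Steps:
W = 0 (W = 0 + 0 = 0)
l(V, m) = 0
t(Z) = -Z (t(Z) = 0 - Z = -Z)
-25*t(-1)*4 = -(-25)*(-1)*4 = -25*1*4 = -25*4 = -100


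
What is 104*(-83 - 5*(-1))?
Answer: -8112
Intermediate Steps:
104*(-83 - 5*(-1)) = 104*(-83 + 5) = 104*(-78) = -8112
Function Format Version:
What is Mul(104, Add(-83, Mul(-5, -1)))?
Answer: -8112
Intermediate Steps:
Mul(104, Add(-83, Mul(-5, -1))) = Mul(104, Add(-83, 5)) = Mul(104, -78) = -8112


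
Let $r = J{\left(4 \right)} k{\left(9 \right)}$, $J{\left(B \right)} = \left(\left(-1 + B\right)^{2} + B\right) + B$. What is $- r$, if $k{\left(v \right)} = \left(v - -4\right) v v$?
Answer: $-17901$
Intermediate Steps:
$J{\left(B \right)} = \left(-1 + B\right)^{2} + 2 B$ ($J{\left(B \right)} = \left(B + \left(-1 + B\right)^{2}\right) + B = \left(-1 + B\right)^{2} + 2 B$)
$k{\left(v \right)} = v^{2} \left(4 + v\right)$ ($k{\left(v \right)} = \left(v + 4\right) v v = \left(4 + v\right) v v = v \left(4 + v\right) v = v^{2} \left(4 + v\right)$)
$r = 17901$ ($r = \left(1 + 4^{2}\right) 9^{2} \left(4 + 9\right) = \left(1 + 16\right) 81 \cdot 13 = 17 \cdot 1053 = 17901$)
$- r = \left(-1\right) 17901 = -17901$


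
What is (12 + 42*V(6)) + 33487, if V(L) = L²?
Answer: 35011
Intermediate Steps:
(12 + 42*V(6)) + 33487 = (12 + 42*6²) + 33487 = (12 + 42*36) + 33487 = (12 + 1512) + 33487 = 1524 + 33487 = 35011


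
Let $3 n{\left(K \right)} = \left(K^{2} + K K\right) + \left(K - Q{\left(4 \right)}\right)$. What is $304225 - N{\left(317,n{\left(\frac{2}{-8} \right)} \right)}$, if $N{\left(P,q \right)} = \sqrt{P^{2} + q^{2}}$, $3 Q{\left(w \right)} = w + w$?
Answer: $304225 - \frac{\sqrt{520939465}}{72} \approx 3.0391 \cdot 10^{5}$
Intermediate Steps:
$Q{\left(w \right)} = \frac{2 w}{3}$ ($Q{\left(w \right)} = \frac{w + w}{3} = \frac{2 w}{3}$)
$n{\left(K \right)} = - \frac{8}{9} + \frac{K}{3} + \frac{2 K^{2}}{3}$ ($n{\left(K \right)} = \frac{\left(K^{2} + K K\right) + \left(K - \frac{2}{3} \cdot 4\right)}{3} = \frac{\left(K^{2} + K^{2}\right) + \left(K - \frac{8}{3}\right)}{3} = \frac{2 K^{2} + \left(K - \frac{8}{3}\right)}{3} = \frac{2 K^{2} + \left(- \frac{8}{3} + K\right)}{3} = \frac{- \frac{8}{3} + K + 2 K^{2}}{3} = - \frac{8}{9} + \frac{K}{3} + \frac{2 K^{2}}{3}$)
$304225 - N{\left(317,n{\left(\frac{2}{-8} \right)} \right)} = 304225 - \sqrt{317^{2} + \left(- \frac{8}{9} + \frac{2 \frac{1}{-8}}{3} + \frac{2 \left(\frac{2}{-8}\right)^{2}}{3}\right)^{2}} = 304225 - \sqrt{100489 + \left(- \frac{8}{9} + \frac{2 \left(- \frac{1}{8}\right)}{3} + \frac{2 \left(2 \left(- \frac{1}{8}\right)\right)^{2}}{3}\right)^{2}} = 304225 - \sqrt{100489 + \left(- \frac{8}{9} + \frac{1}{3} \left(- \frac{1}{4}\right) + \frac{2 \left(- \frac{1}{4}\right)^{2}}{3}\right)^{2}} = 304225 - \sqrt{100489 + \left(- \frac{8}{9} - \frac{1}{12} + \frac{2}{3} \cdot \frac{1}{16}\right)^{2}} = 304225 - \sqrt{100489 + \left(- \frac{8}{9} - \frac{1}{12} + \frac{1}{24}\right)^{2}} = 304225 - \sqrt{100489 + \left(- \frac{67}{72}\right)^{2}} = 304225 - \sqrt{100489 + \frac{4489}{5184}} = 304225 - \sqrt{\frac{520939465}{5184}} = 304225 - \frac{\sqrt{520939465}}{72}$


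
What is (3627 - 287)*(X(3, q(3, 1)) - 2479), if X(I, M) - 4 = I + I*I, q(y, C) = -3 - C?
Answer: -8226420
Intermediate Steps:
X(I, M) = 4 + I + I**2 (X(I, M) = 4 + (I + I*I) = 4 + (I + I**2) = 4 + I + I**2)
(3627 - 287)*(X(3, q(3, 1)) - 2479) = (3627 - 287)*((4 + 3 + 3**2) - 2479) = 3340*((4 + 3 + 9) - 2479) = 3340*(16 - 2479) = 3340*(-2463) = -8226420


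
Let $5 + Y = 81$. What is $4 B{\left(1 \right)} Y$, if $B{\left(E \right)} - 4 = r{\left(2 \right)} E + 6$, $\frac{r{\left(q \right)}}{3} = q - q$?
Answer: $3040$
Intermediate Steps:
$Y = 76$ ($Y = -5 + 81 = 76$)
$r{\left(q \right)} = 0$ ($r{\left(q \right)} = 3 \left(q - q\right) = 3 \cdot 0 = 0$)
$B{\left(E \right)} = 10$ ($B{\left(E \right)} = 4 + \left(0 E + 6\right) = 4 + \left(0 + 6\right) = 4 + 6 = 10$)
$4 B{\left(1 \right)} Y = 4 \cdot 10 \cdot 76 = 40 \cdot 76 = 3040$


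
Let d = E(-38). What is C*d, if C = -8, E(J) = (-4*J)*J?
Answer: 46208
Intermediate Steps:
E(J) = -4*J**2
d = -5776 (d = -4*(-38)**2 = -4*1444 = -5776)
C*d = -8*(-5776) = 46208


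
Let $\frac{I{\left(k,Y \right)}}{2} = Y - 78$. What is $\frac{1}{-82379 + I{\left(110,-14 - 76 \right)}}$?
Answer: $- \frac{1}{82715} \approx -1.209 \cdot 10^{-5}$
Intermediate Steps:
$I{\left(k,Y \right)} = -156 + 2 Y$ ($I{\left(k,Y \right)} = 2 \left(Y - 78\right) = 2 \left(-78 + Y\right) = -156 + 2 Y$)
$\frac{1}{-82379 + I{\left(110,-14 - 76 \right)}} = \frac{1}{-82379 + \left(-156 + 2 \left(-14 - 76\right)\right)} = \frac{1}{-82379 + \left(-156 + 2 \left(-90\right)\right)} = \frac{1}{-82379 - 336} = \frac{1}{-82715} = - \frac{1}{82715}$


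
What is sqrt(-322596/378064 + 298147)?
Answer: sqrt(665855324245687)/47258 ≈ 546.03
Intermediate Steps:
sqrt(-322596/378064 + 298147) = sqrt(-322596*1/378064 + 298147) = sqrt(-80649/94516 + 298147) = sqrt(28179581203/94516) = sqrt(665855324245687)/47258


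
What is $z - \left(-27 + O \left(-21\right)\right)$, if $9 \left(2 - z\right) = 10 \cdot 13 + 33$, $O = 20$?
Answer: $\frac{3878}{9} \approx 430.89$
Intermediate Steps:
$z = - \frac{145}{9}$ ($z = 2 - \frac{10 \cdot 13 + 33}{9} = 2 - \frac{130 + 33}{9} = 2 - \frac{163}{9} = - \frac{145}{9} \approx -16.111$)
$z - \left(-27 + O \left(-21\right)\right) = - \frac{145}{9} - \left(-27 + 20 \left(-21\right)\right) = - \frac{145}{9} - \left(-27 - 420\right) = - \frac{145}{9} - -447 = - \frac{145}{9} + 447 = \frac{3878}{9}$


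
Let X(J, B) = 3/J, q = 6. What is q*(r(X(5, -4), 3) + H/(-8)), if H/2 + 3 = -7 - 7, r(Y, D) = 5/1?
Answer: 111/2 ≈ 55.500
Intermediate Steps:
r(Y, D) = 5 (r(Y, D) = 5*1 = 5)
H = -34 (H = -6 + 2*(-7 - 7) = -6 + 2*(-14) = -6 - 28 = -34)
q*(r(X(5, -4), 3) + H/(-8)) = 6*(5 - 34/(-8)) = 6*(5 - 34*(-⅛)) = 6*(5 + 17/4) = 6*(37/4) = 111/2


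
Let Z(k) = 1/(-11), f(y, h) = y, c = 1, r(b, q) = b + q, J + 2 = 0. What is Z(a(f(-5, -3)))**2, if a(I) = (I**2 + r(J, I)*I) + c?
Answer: 1/121 ≈ 0.0082645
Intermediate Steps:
J = -2 (J = -2 + 0 = -2)
a(I) = 1 + I**2 + I*(-2 + I) (a(I) = (I**2 + (-2 + I)*I) + 1 = (I**2 + I*(-2 + I)) + 1 = 1 + I**2 + I*(-2 + I))
Z(k) = -1/11
Z(a(f(-5, -3)))**2 = (-1/11)**2 = 1/121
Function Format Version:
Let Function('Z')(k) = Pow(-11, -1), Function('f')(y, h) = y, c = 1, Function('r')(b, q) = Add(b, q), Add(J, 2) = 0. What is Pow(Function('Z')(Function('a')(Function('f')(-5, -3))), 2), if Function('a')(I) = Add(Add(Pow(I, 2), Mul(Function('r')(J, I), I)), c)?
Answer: Rational(1, 121) ≈ 0.0082645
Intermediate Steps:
J = -2 (J = Add(-2, 0) = -2)
Function('a')(I) = Add(1, Pow(I, 2), Mul(I, Add(-2, I))) (Function('a')(I) = Add(Add(Pow(I, 2), Mul(Add(-2, I), I)), 1) = Add(Add(Pow(I, 2), Mul(I, Add(-2, I))), 1) = Add(1, Pow(I, 2), Mul(I, Add(-2, I))))
Function('Z')(k) = Rational(-1, 11)
Pow(Function('Z')(Function('a')(Function('f')(-5, -3))), 2) = Pow(Rational(-1, 11), 2) = Rational(1, 121)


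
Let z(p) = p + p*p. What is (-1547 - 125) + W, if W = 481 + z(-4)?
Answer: -1179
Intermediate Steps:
z(p) = p + p²
W = 493 (W = 481 - 4*(1 - 4) = 481 - 4*(-3) = 481 + 12 = 493)
(-1547 - 125) + W = (-1547 - 125) + 493 = -1672 + 493 = -1179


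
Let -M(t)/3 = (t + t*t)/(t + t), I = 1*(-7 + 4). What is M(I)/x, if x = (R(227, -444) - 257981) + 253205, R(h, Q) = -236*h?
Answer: -3/58348 ≈ -5.1416e-5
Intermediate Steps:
x = -58348 (x = (-236*227 - 257981) + 253205 = (-53572 - 257981) + 253205 = -311553 + 253205 = -58348)
I = -3 (I = 1*(-3) = -3)
M(t) = -3*(t + t²)/(2*t) (M(t) = -3*(t + t*t)/(t + t) = -3*(t + t²)/(2*t))
M(I)/x = (-3/2 - 3/2*(-3))/(-58348) = (-3/2 + 9/2)*(-1/58348) = 3*(-1/58348) = -3/58348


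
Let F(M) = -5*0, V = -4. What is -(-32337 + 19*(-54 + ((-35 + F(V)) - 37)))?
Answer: 34731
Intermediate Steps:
F(M) = 0
-(-32337 + 19*(-54 + ((-35 + F(V)) - 37))) = -(-32337 + 19*(-54 + ((-35 + 0) - 37))) = -(-32337 + 19*(-54 + (-35 - 37))) = -(-32337 + 19*(-54 - 72)) = -(-32337 + 19*(-126)) = -(-32337 - 2394) = -1*(-34731) = 34731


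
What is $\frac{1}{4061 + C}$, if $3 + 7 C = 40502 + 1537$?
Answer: $\frac{7}{70463} \approx 9.9343 \cdot 10^{-5}$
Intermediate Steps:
$C = \frac{42036}{7}$ ($C = - \frac{3}{7} + \frac{40502 + 1537}{7} = - \frac{3}{7} + \frac{1}{7} \cdot 42039 = - \frac{3}{7} + \frac{42039}{7} = \frac{42036}{7} \approx 6005.1$)
$\frac{1}{4061 + C} = \frac{1}{4061 + \frac{42036}{7}} = \frac{1}{\frac{70463}{7}} = \frac{7}{70463}$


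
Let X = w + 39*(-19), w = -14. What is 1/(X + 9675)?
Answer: 1/8920 ≈ 0.00011211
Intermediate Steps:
X = -755 (X = -14 + 39*(-19) = -14 - 741 = -755)
1/(X + 9675) = 1/(-755 + 9675) = 1/8920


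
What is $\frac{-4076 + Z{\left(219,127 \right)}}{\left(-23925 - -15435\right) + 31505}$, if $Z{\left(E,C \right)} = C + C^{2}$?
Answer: $\frac{2436}{4603} \approx 0.52922$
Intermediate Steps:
$\frac{-4076 + Z{\left(219,127 \right)}}{\left(-23925 - -15435\right) + 31505} = \frac{-4076 + 127 \left(1 + 127\right)}{\left(-23925 - -15435\right) + 31505} = \frac{-4076 + 127 \cdot 128}{\left(-23925 + 15435\right) + 31505} = \frac{-4076 + 16256}{-8490 + 31505} = \frac{12180}{23015} = 12180 \cdot \frac{1}{23015} = \frac{2436}{4603}$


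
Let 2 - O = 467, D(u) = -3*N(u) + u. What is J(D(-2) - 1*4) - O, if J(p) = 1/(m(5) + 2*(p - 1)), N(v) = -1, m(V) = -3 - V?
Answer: 7439/16 ≈ 464.94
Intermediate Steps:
D(u) = 3 + u (D(u) = -3*(-1) + u = 3 + u)
O = -465 (O = 2 - 1*467 = 2 - 467 = -465)
J(p) = 1/(-10 + 2*p) (J(p) = 1/((-3 - 1*5) + 2*(p - 1)) = 1/((-3 - 5) + 2*(-1 + p)) = 1/(-8 + (-2 + 2*p)) = 1/(-10 + 2*p))
J(D(-2) - 1*4) - O = 1/(2*(-5 + ((3 - 2) - 1*4))) - 1*(-465) = 1/(2*(-5 + (1 - 4))) + 465 = 1/(2*(-5 - 3)) + 465 = (1/2)/(-8) + 465 = (1/2)*(-1/8) + 465 = -1/16 + 465 = 7439/16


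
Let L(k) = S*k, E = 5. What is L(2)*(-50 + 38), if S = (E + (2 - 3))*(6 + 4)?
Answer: -960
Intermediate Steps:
S = 40 (S = (5 + (2 - 3))*(6 + 4) = (5 - 1)*10 = 4*10 = 40)
L(k) = 40*k
L(2)*(-50 + 38) = (40*2)*(-50 + 38) = 80*(-12) = -960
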